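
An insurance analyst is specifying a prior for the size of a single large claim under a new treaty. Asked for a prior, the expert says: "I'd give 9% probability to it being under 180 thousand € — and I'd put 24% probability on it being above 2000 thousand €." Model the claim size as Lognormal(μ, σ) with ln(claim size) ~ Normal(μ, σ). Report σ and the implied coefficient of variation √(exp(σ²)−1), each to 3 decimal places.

If T ~ Lognormal(μ,σ) then ln T ~ Normal(μ,σ), so the p-quantile of ln T is μ + z_p·σ.
ln(180) = 5.193 and ln(2000) = 7.601; z_{0.09} = -1.341, z_{0.76} = 0.7063.
σ = (7.601 − 5.193)/(0.7063 − (-1.341)) = 1.176.
μ = 5.193 − (-1.341)·1.176 = 6.770.
CV = √(exp(σ²)−1) = √(exp(1.3837)−1) = 1.729.

σ ≈ 1.176, CV ≈ 1.729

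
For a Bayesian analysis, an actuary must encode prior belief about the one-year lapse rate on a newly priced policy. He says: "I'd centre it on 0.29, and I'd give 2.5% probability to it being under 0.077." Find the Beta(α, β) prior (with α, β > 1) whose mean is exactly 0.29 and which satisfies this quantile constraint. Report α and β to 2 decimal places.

α ≈ 3.22, β ≈ 7.89

With mean 0.29 fixed, write α = 0.29s, β = 0.71s where s = α+β.
Need P(θ < 0.077) = 0.025 under Beta(0.29s, 0.71s). Normal approximation: (q−m)/√(m(1−m)/s) ≈ z_{0.025} = -1.96, so s ≈ 0.29·0.71·(-1.96)²/(0.077−0.29)² = 17.4.
At s = 17.4: P(θ<0.077) ≈ 0.006. Adjusting to match 0.025 gives s ≈ 11.12.
So α = 0.29·11.12 ≈ 3.22, β = 0.71·11.12 ≈ 7.89.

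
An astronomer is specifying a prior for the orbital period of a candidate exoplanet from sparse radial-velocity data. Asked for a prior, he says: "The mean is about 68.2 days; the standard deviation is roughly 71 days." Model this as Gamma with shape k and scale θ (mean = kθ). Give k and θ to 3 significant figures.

For Gamma(k, scale θ): mean = kθ, variance = kθ², so CV = 1/√k.
CV = SD/mean = 71/68.2 = 1.041, hence k = 1/CV² = 0.923.
Then θ = mean/k = 68.2/0.923 = 73.9.

k ≈ 0.923, θ ≈ 73.9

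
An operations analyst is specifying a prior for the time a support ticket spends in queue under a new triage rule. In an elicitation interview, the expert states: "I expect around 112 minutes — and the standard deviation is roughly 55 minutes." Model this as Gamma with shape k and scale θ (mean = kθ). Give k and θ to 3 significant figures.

k ≈ 4.15, θ ≈ 27

For Gamma(k, scale θ): mean = kθ, variance = kθ², so CV = 1/√k.
CV = SD/mean = 55/112 = 0.4911, hence k = 1/CV² = 4.15.
Then θ = mean/k = 112/4.15 = 27.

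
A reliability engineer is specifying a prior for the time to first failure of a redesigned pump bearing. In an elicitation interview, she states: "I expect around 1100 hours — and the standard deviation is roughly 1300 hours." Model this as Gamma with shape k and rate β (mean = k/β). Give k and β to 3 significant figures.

k ≈ 0.716, β ≈ 0.000651

For Gamma(k, rate β): mean = k/β, variance = k/β², so CV = 1/√k.
CV = SD/mean = 1300/1100 = 1.182, hence k = 1/CV² = 0.716.
Then β = k/mean = 0.716/1100 = 0.000651.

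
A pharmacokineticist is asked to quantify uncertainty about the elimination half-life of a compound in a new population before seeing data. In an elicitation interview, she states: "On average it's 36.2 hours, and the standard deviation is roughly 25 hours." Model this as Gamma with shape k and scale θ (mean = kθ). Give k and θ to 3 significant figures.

k ≈ 2.1, θ ≈ 17.3

For Gamma(k, scale θ): mean = kθ, variance = kθ², so CV = 1/√k.
CV = SD/mean = 25/36.2 = 0.6906, hence k = 1/CV² = 2.1.
Then θ = mean/k = 36.2/2.1 = 17.3.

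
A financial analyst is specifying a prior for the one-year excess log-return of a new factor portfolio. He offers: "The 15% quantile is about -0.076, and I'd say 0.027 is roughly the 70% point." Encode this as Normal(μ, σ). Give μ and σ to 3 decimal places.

μ = -0.008, σ = 0.066

For Normal(μ,σ), the p-quantile is μ + z_p·σ. Here z_{0.15} = -1.036, z_{0.7} = 0.5244.
So -0.076 = μ − 1.036σ and 0.027 = μ + 0.5244σ.
Subtracting: σ = (0.027 − -0.076)/(0.5244 − (-1.036)) = 0.066.
Then μ = -0.076 − (-1.036)·0.066 = -0.008.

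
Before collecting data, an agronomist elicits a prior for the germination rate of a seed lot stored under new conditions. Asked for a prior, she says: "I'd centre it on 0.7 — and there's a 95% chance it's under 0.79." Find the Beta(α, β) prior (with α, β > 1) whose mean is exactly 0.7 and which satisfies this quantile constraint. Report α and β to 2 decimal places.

With mean 0.7 fixed, write α = 0.7s, β = 0.3s where s = α+β.
Need P(θ < 0.79) = 0.95 under Beta(0.7s, 0.3s). Normal approximation: (q−m)/√(m(1−m)/s) ≈ z_{0.95} = 1.64, so s ≈ 0.7·0.3·(1.64)²/(0.79−0.7)² = 70.1.
At s = 70.1: P(θ<0.79) ≈ 0.958. Adjusting to match 0.95 gives s ≈ 63.82.
So α = 0.7·63.82 ≈ 44.67, β = 0.3·63.82 ≈ 19.14.

α ≈ 44.67, β ≈ 19.14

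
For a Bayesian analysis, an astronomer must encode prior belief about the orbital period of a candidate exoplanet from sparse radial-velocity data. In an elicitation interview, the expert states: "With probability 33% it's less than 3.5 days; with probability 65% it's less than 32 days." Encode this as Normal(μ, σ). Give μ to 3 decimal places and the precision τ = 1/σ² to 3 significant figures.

μ = 18.693, τ = 0.000838

The p-quantile of Normal(μ,σ) is μ + z_p·σ, with z_{0.33} = -0.4399 and z_{0.65} = 0.3853.
Eliminate σ: μ = (z₂·x₁ − z₁·x₂)/(z₂ − z₁) = (0.3853·3.5 − (-0.4399)·32)/0.8252 = 18.693.
Then σ = (x₂ − x₁)/(z₂ − z₁) = (32 − 3.5)/0.8252 = 34.536.
Precision τ = 1/σ² = 1/34.54² = 0.000838.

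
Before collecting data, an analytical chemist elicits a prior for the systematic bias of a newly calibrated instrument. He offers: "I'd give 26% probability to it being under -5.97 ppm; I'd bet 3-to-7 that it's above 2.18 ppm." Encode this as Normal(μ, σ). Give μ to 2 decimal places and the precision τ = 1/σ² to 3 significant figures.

For Normal(μ,σ), the p-quantile is μ + z_p·σ. Here z_{0.26} = -0.6433, z_{0.7} = 0.5244.
So -5.97 = μ − 0.6433σ and 2.18 = μ + 0.5244σ.
Subtracting: σ = (2.18 − -5.97)/(0.5244 − (-0.6433)) = 6.98.
Then μ = -5.97 − (-0.6433)·6.98 = -1.48.
Precision τ = 1/σ² = 1/6.979² = 0.0205.

μ = -1.48, τ = 0.0205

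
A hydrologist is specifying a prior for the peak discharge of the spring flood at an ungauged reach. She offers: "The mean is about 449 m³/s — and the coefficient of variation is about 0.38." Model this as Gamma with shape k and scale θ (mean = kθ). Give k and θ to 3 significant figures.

k ≈ 6.93, θ ≈ 64.8

For Gamma(k, scale θ): mean = kθ, variance = kθ², so CV = 1/√k.
CV = 0.38, hence k = 1/CV² = 6.93.
Then θ = mean/k = 449/6.93 = 64.8.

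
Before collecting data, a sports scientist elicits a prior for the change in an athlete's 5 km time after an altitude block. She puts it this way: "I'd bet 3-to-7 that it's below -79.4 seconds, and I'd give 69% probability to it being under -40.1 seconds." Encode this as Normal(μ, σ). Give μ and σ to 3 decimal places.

μ = -59.200, σ = 38.520

The p-quantile of Normal(μ,σ) is μ + z_p·σ, with z_{0.3} = -0.5244 and z_{0.69} = 0.4959.
Eliminate σ: μ = (z₂·x₁ − z₁·x₂)/(z₂ − z₁) = (0.4959·-79.4 − (-0.5244)·-40.1)/1.02 = -59.200.
Then σ = (x₂ − x₁)/(z₂ − z₁) = (-40.1 − -79.4)/1.02 = 38.520.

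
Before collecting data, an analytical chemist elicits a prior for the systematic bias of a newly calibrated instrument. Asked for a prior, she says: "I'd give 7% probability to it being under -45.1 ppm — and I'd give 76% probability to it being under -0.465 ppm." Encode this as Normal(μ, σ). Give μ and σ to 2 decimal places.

For Normal(μ,σ), the p-quantile is μ + z_p·σ. Here z_{0.07} = -1.476, z_{0.76} = 0.7063.
So -45.1 = μ − 1.476σ and -0.465 = μ + 0.7063σ.
Subtracting: σ = (-0.465 − -45.1)/(0.7063 − (-1.476)) = 20.46.
Then μ = -45.1 − (-1.476)·20.46 = -14.91.

μ = -14.91, σ = 20.46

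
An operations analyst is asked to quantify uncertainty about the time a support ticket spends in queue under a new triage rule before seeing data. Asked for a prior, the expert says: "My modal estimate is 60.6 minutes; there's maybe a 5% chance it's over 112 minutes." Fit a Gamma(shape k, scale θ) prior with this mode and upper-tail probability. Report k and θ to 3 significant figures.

Gamma(k,θ) with k>1 has mode (k−1)θ, so θ = 60.6/(k−1).
Need P(X < 112) = 0.95 with θ tied to k this way. Start at k = 2, θ = 60.6: P(X<112) ≈ 0.551.
Too low — raise k to concentrate. Iterating converges to k ≈ 8.38.
Then θ = 60.6/(8.38−1) ≈ 8.21.

k ≈ 8.38, θ ≈ 8.21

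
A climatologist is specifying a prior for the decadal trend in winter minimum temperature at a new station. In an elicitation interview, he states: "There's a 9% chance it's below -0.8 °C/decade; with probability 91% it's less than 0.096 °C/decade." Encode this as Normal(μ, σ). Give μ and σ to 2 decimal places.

The p-quantile of Normal(μ,σ) is μ + z_p·σ, with z_{0.09} = -1.341 and z_{0.91} = 1.341.
Eliminate σ: μ = (z₂·x₁ − z₁·x₂)/(z₂ − z₁) = (1.341·-0.8 − (-1.341)·0.096)/2.682 = -0.35.
Then σ = (x₂ − x₁)/(z₂ − z₁) = (0.096 − -0.8)/2.682 = 0.33.

μ = -0.35, σ = 0.33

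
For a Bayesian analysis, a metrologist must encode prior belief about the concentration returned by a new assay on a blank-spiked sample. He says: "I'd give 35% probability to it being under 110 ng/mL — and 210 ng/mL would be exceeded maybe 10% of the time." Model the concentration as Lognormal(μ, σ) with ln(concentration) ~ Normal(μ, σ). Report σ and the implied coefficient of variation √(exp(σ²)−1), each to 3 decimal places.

If T ~ Lognormal(μ,σ) then ln T ~ Normal(μ,σ), so the p-quantile of ln T is μ + z_p·σ.
ln(110) = 4.7 and ln(210) = 5.347; z_{0.35} = -0.3853, z_{0.9} = 1.282.
σ = (5.347 − 4.7)/(1.282 − (-0.3853)) = 0.388.
μ = 4.7 − (-0.3853)·0.388 = 4.850.
CV = √(exp(σ²)−1) = √(exp(0.1505)−1) = 0.403.

σ ≈ 0.388, CV ≈ 0.403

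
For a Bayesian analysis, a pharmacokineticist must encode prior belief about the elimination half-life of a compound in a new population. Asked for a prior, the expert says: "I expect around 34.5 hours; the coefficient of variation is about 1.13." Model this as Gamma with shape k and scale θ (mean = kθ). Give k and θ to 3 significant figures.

k ≈ 0.783, θ ≈ 44.1

For Gamma(k, scale θ): mean = kθ, variance = kθ², so CV = 1/√k.
CV = 1.13, hence k = 1/CV² = 0.783.
Then θ = mean/k = 34.5/0.783 = 44.1.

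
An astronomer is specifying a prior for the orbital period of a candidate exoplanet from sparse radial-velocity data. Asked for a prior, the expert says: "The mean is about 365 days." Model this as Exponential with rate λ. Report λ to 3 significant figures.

Exponential mean = 1/λ, so λ = 1/365.0 = 0.00274.

λ ≈ 0.00274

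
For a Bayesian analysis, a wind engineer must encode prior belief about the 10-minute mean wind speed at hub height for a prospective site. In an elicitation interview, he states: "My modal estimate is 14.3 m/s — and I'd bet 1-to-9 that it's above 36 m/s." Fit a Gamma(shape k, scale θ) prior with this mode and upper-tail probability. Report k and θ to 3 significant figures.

k ≈ 3.25, θ ≈ 6.35

Gamma(k,θ) with k>1 has mode (k−1)θ, so θ = 14.3/(k−1).
Need P(X < 36) = 0.9 with θ tied to k this way. Start at k = 2, θ = 14.3: P(X<36) ≈ 0.716.
Too low — raise k to concentrate. Iterating converges to k ≈ 3.25.
Then θ = 14.3/(3.25−1) ≈ 6.35.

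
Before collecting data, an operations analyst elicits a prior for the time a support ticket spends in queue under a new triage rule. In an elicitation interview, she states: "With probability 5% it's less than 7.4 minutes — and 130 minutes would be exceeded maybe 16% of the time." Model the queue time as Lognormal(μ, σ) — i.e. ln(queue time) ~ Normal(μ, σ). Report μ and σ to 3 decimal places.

If T ~ Lognormal(μ,σ) then ln T ~ Normal(μ,σ), so the p-quantile of ln T is μ + z_p·σ.
ln(7.4) = 2.001 and ln(130) = 4.868; z_{0.05} = -1.645, z_{0.84} = 0.9945.
σ = (4.868 − 2.001)/(0.9945 − (-1.645)) = 1.086.
μ = 2.001 − (-1.645)·1.086 = 3.788.

μ ≈ 3.788, σ ≈ 1.086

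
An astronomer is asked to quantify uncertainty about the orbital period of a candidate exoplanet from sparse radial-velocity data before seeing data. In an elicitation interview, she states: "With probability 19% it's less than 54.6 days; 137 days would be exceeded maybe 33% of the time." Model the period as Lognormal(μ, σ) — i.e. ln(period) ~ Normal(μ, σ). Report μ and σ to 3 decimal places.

If T ~ Lognormal(μ,σ) then ln T ~ Normal(μ,σ), so the p-quantile of ln T is μ + z_p·σ.
ln(54.6) = 4 and ln(137) = 4.92; z_{0.19} = -0.8779, z_{0.67} = 0.4399.
σ = (4.92 − 4)/(0.4399 − (-0.8779)) = 0.698.
μ = 4 − (-0.8779)·0.698 = 4.613.

μ ≈ 4.613, σ ≈ 0.698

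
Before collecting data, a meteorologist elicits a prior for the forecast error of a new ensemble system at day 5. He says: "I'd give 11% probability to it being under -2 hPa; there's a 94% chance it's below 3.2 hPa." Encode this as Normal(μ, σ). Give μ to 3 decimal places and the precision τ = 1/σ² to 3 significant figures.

μ = 0.293, τ = 0.286

The p-quantile of Normal(μ,σ) is μ + z_p·σ, with z_{0.11} = -1.227 and z_{0.94} = 1.555.
Eliminate σ: μ = (z₂·x₁ − z₁·x₂)/(z₂ − z₁) = (1.555·-2 − (-1.227)·3.2)/2.781 = 0.293.
Then σ = (x₂ − x₁)/(z₂ − z₁) = (3.2 − -2)/2.781 = 1.870.
Precision τ = 1/σ² = 1/1.87² = 0.286.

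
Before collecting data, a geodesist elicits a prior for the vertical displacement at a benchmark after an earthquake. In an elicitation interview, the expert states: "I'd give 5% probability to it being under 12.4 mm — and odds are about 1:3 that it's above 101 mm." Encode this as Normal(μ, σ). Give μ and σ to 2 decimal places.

μ = 75.23, σ = 38.20

The p-quantile of Normal(μ,σ) is μ + z_p·σ, with z_{0.05} = -1.645 and z_{0.75} = 0.6745.
Eliminate σ: μ = (z₂·x₁ − z₁·x₂)/(z₂ − z₁) = (0.6745·12.4 − (-1.645)·101)/2.319 = 75.23.
Then σ = (x₂ − x₁)/(z₂ − z₁) = (101 − 12.4)/2.319 = 38.20.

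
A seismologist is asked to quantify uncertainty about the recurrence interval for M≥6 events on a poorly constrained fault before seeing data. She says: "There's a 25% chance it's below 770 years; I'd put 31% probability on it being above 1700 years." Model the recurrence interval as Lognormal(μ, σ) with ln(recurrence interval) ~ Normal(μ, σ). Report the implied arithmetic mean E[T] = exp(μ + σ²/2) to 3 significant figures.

If T ~ Lognormal(μ,σ) then ln T ~ Normal(μ,σ), so the p-quantile of ln T is μ + z_p·σ.
ln(770) = 6.646 and ln(1700) = 7.438; z_{0.25} = -0.6745, z_{0.69} = 0.4959.
σ = (7.438 − 6.646)/(0.4959 − (-0.6745)) = 0.677.
μ = 6.646 − (-0.6745)·0.677 = 7.103.
E[T] = exp(μ + σ²/2) = exp(7.103 + 0.2290) = 1530 years.

E[T] ≈ 1530 years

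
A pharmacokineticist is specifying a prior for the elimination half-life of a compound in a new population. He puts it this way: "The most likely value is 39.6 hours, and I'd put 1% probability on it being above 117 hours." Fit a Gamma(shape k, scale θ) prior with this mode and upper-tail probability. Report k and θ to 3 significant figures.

k ≈ 4.85, θ ≈ 10.3

Gamma(k,θ) with k>1 has mode (k−1)θ, so θ = 39.6/(k−1).
Need P(X < 117) = 0.99 with θ tied to k this way. Start at k = 2, θ = 39.6: P(X<117) ≈ 0.794.
Too low — raise k to concentrate. Iterating converges to k ≈ 4.85.
Then θ = 39.6/(4.85−1) ≈ 10.3.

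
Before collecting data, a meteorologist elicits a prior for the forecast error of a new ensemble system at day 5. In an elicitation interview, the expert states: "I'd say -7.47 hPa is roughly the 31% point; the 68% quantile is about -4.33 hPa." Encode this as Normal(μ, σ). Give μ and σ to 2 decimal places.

The p-quantile of Normal(μ,σ) is μ + z_p·σ, with z_{0.31} = -0.4959 and z_{0.68} = 0.4677.
Eliminate σ: μ = (z₂·x₁ − z₁·x₂)/(z₂ − z₁) = (0.4677·-7.47 − (-0.4959)·-4.33)/0.9635 = -5.85.
Then σ = (x₂ − x₁)/(z₂ − z₁) = (-4.33 − -7.47)/0.9635 = 3.26.

μ = -5.85, σ = 3.26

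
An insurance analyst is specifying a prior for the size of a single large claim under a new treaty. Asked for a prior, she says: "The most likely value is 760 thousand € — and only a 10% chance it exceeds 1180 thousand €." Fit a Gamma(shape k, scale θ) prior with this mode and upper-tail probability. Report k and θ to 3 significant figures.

Gamma(k,θ) with k>1 has mode (k−1)θ, so θ = 760/(k−1).
Need P(X < 1180) = 0.9 with θ tied to k this way. Start at k = 2, θ = 760: P(X<1180) ≈ 0.460.
Too low — raise k to concentrate. Iterating converges to k ≈ 10.7.
Then θ = 760/(10.7−1) ≈ 78.6.

k ≈ 10.7, θ ≈ 78.6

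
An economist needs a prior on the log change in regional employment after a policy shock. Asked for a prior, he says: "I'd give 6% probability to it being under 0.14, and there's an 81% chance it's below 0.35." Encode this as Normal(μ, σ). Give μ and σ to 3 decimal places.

μ = 0.274, σ = 0.086

For Normal(μ,σ), the p-quantile is μ + z_p·σ. Here z_{0.06} = -1.555, z_{0.81} = 0.8779.
So 0.14 = μ − 1.555σ and 0.35 = μ + 0.8779σ.
Subtracting: σ = (0.35 − 0.14)/(0.8779 − (-1.555)) = 0.086.
Then μ = 0.14 − (-1.555)·0.086 = 0.274.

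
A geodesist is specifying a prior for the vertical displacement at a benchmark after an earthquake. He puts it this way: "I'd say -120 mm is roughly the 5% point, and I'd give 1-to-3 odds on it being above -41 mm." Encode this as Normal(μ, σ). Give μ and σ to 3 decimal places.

μ = -63.974, σ = 34.061

For Normal(μ,σ), the p-quantile is μ + z_p·σ. Here z_{0.05} = -1.645, z_{0.75} = 0.6745.
So -120 = μ − 1.645σ and -41 = μ + 0.6745σ.
Subtracting: σ = (-41 − -120)/(0.6745 − (-1.645)) = 34.061.
Then μ = -120 − (-1.645)·34.061 = -63.974.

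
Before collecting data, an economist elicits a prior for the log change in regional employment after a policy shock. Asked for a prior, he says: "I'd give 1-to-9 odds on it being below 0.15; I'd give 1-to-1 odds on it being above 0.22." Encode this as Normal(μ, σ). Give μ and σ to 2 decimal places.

μ = 0.22, σ = 0.05

The p-quantile of Normal(μ,σ) is μ + z_p·σ, with z_{0.1} = -1.282 and z_{0.5} = 0.
Eliminate σ: μ = (z₂·x₁ − z₁·x₂)/(z₂ − z₁) = (0·0.15 − (-1.282)·0.22)/1.282 = 0.22.
Then σ = (x₂ − x₁)/(z₂ − z₁) = (0.22 − 0.15)/1.282 = 0.05.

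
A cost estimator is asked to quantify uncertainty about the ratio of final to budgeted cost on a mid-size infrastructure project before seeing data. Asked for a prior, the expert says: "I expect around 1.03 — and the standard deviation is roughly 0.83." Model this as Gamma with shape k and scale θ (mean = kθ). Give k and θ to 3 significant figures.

For Gamma(k, scale θ): mean = kθ, variance = kθ², so CV = 1/√k.
CV = SD/mean = 0.83/1.03 = 0.8058, hence k = 1/CV² = 1.54.
Then θ = mean/k = 1.03/1.54 = 0.669.

k ≈ 1.54, θ ≈ 0.669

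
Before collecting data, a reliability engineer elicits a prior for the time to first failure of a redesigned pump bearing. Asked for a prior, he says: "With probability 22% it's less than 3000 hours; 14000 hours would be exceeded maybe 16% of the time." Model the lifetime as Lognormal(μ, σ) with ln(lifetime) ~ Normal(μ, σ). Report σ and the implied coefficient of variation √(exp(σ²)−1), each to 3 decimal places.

σ ≈ 0.872, CV ≈ 1.067

If T ~ Lognormal(μ,σ) then ln T ~ Normal(μ,σ), so the p-quantile of ln T is μ + z_p·σ.
ln(3000) = 8.006 and ln(14000) = 9.547; z_{0.22} = -0.7722, z_{0.84} = 0.9945.
σ = (9.547 − 8.006)/(0.9945 − (-0.7722)) = 0.872.
μ = 8.006 − (-0.7722)·0.872 = 8.680.
CV = √(exp(σ²)−1) = √(exp(0.7603)−1) = 1.067.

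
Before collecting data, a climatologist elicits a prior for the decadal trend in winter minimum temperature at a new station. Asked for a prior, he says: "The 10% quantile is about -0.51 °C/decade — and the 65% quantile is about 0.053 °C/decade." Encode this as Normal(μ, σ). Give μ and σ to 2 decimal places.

μ = -0.08, σ = 0.34

For Normal(μ,σ), the p-quantile is μ + z_p·σ. Here z_{0.1} = -1.282, z_{0.65} = 0.3853.
So -0.51 = μ − 1.282σ and 0.053 = μ + 0.3853σ.
Subtracting: σ = (0.053 − -0.51)/(0.3853 − (-1.282)) = 0.34.
Then μ = -0.51 − (-1.282)·0.34 = -0.08.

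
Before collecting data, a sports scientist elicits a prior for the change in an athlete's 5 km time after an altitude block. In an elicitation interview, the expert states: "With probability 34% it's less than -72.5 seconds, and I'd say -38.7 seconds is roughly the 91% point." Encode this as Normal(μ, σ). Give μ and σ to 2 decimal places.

μ = -64.55, σ = 19.28

The p-quantile of Normal(μ,σ) is μ + z_p·σ, with z_{0.34} = -0.4125 and z_{0.91} = 1.341.
Eliminate σ: μ = (z₂·x₁ − z₁·x₂)/(z₂ − z₁) = (1.341·-72.5 − (-0.4125)·-38.7)/1.753 = -64.55.
Then σ = (x₂ − x₁)/(z₂ − z₁) = (-38.7 − -72.5)/1.753 = 19.28.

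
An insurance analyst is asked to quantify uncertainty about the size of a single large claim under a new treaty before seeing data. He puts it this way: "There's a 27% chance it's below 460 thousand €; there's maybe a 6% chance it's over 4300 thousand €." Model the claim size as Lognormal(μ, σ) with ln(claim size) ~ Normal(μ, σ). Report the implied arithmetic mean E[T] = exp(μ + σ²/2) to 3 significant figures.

E[T] ≈ 1470 thousand €

If T ~ Lognormal(μ,σ) then ln T ~ Normal(μ,σ), so the p-quantile of ln T is μ + z_p·σ.
ln(460) = 6.131 and ln(4300) = 8.366; z_{0.27} = -0.6128, z_{0.94} = 1.555.
σ = (8.366 − 6.131)/(1.555 − (-0.6128)) = 1.031.
μ = 6.131 − (-0.6128)·1.031 = 6.763.
E[T] = exp(μ + σ²/2) = exp(6.763 + 0.5317) = 1470 thousand €.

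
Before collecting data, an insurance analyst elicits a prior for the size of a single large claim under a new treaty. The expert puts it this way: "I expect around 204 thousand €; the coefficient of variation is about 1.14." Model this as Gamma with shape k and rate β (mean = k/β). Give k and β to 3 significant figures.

For Gamma(k, rate β): mean = k/β, variance = k/β², so CV = 1/√k.
CV = 1.14, hence k = 1/CV² = 0.769.
Then β = k/mean = 0.769/204 = 0.00377.

k ≈ 0.769, β ≈ 0.00377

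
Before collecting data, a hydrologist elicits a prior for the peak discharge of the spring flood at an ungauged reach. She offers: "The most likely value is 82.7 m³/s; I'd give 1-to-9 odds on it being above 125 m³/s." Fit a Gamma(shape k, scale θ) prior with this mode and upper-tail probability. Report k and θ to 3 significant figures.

Gamma(k,θ) with k>1 has mode (k−1)θ, so θ = 82.7/(k−1).
Need P(X < 125) = 0.9 with θ tied to k this way. Start at k = 2, θ = 82.7: P(X<125) ≈ 0.446.
Too low — raise k to concentrate. Iterating converges to k ≈ 11.9.
Then θ = 82.7/(11.9−1) ≈ 7.58.

k ≈ 11.9, θ ≈ 7.58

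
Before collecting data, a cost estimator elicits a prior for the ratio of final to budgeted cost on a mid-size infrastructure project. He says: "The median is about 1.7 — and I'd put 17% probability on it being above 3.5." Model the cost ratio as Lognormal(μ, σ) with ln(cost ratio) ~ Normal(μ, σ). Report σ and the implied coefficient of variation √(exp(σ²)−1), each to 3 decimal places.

σ ≈ 0.757, CV ≈ 0.879

If T ~ Lognormal(μ,σ) then ln T ~ Normal(μ,σ), so the p-quantile of ln T is μ + z_p·σ.
ln(1.7) = 0.5306 and ln(3.5) = 1.253; z_{0.5} = 0, z_{0.83} = 0.9542.
σ = (1.253 − 0.5306)/(0.9542 − (0)) = 0.757.
μ = 0.5306 − (0)·0.757 = 0.531.
CV = √(exp(σ²)−1) = √(exp(0.5728)−1) = 0.879.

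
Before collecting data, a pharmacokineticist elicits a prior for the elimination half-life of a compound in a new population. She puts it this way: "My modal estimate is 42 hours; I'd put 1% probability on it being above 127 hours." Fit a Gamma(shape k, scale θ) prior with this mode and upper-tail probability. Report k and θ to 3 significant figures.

Gamma(k,θ) with k>1 has mode (k−1)θ, so θ = 42/(k−1).
Need P(X < 127) = 0.99 with θ tied to k this way. Start at k = 2, θ = 42: P(X<127) ≈ 0.804.
Too low — raise k to concentrate. Iterating converges to k ≈ 4.67.
Then θ = 42/(4.67−1) ≈ 11.4.

k ≈ 4.67, θ ≈ 11.4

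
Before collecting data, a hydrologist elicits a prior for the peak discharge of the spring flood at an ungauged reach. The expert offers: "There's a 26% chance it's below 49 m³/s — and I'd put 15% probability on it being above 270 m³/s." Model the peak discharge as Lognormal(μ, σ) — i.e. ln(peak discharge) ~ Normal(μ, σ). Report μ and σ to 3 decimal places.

If T ~ Lognormal(μ,σ) then ln T ~ Normal(μ,σ), so the p-quantile of ln T is μ + z_p·σ.
ln(49) = 3.892 and ln(270) = 5.598; z_{0.26} = -0.6433, z_{0.85} = 1.036.
σ = (5.598 − 3.892)/(1.036 − (-0.6433)) = 1.016.
μ = 3.892 − (-0.6433)·1.016 = 4.545.

μ ≈ 4.545, σ ≈ 1.016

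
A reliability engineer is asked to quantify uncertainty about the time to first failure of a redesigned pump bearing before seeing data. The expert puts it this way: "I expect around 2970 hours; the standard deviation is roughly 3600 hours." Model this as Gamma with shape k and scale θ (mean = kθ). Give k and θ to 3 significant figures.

k ≈ 0.681, θ ≈ 4360

For Gamma(k, scale θ): mean = kθ, variance = kθ², so CV = 1/√k.
CV = SD/mean = 3600/2970 = 1.212, hence k = 1/CV² = 0.681.
Then θ = mean/k = 2970/0.681 = 4360.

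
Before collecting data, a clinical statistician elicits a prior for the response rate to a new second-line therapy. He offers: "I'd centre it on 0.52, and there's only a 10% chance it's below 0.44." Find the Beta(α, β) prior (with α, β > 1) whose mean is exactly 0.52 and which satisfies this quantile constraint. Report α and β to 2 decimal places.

With mean 0.52 fixed, write α = 0.52s, β = 0.48s where s = α+β.
Need P(θ < 0.44) = 0.1 under Beta(0.52s, 0.48s). Normal approximation: (q−m)/√(m(1−m)/s) ≈ z_{0.1} = -1.28, so s ≈ 0.52·0.48·(-1.28)²/(0.44−0.52)² = 64.1.
At s = 64.1: P(θ<0.44) ≈ 0.100. Adjusting to match 0.1 gives s ≈ 63.94.
So α = 0.52·63.94 ≈ 33.25, β = 0.48·63.94 ≈ 30.69.

α ≈ 33.25, β ≈ 30.69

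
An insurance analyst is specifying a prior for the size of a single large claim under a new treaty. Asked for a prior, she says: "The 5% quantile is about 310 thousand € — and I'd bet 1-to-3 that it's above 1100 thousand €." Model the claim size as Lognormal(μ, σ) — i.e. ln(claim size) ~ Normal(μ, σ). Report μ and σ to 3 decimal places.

μ ≈ 6.635, σ ≈ 0.546

If T ~ Lognormal(μ,σ) then ln T ~ Normal(μ,σ), so the p-quantile of ln T is μ + z_p·σ.
ln(310) = 5.737 and ln(1100) = 7.003; z_{0.05} = -1.645, z_{0.75} = 0.6745.
σ = (7.003 − 5.737)/(0.6745 − (-1.645)) = 0.546.
μ = 5.737 − (-1.645)·0.546 = 6.635.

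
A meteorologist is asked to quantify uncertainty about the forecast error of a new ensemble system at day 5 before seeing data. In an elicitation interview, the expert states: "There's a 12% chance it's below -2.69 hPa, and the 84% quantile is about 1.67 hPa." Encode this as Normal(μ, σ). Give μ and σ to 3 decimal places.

For Normal(μ,σ), the p-quantile is μ + z_p·σ. Here z_{0.12} = -1.175, z_{0.84} = 0.9945.
So -2.69 = μ − 1.175σ and 1.67 = μ + 0.9945σ.
Subtracting: σ = (1.67 − -2.69)/(0.9945 − (-1.175)) = 2.010.
Then μ = -2.69 − (-1.175)·2.010 = -0.329.

μ = -0.329, σ = 2.010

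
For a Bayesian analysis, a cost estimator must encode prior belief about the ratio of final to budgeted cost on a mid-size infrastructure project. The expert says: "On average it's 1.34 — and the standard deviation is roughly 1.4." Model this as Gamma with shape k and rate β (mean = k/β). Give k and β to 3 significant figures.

For Gamma(k, rate β): mean = k/β, variance = k/β², so CV = 1/√k.
CV = SD/mean = 1.4/1.34 = 1.045, hence k = 1/CV² = 0.916.
Then β = k/mean = 0.916/1.34 = 0.684.

k ≈ 0.916, β ≈ 0.684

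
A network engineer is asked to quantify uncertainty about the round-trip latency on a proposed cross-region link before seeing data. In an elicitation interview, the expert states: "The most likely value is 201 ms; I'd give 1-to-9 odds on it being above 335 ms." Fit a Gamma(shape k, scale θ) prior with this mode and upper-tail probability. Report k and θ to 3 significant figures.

Gamma(k,θ) with k>1 has mode (k−1)θ, so θ = 201/(k−1).
Need P(X < 335) = 0.9 with θ tied to k this way. Start at k = 2, θ = 201: P(X<335) ≈ 0.496.
Too low — raise k to concentrate. Iterating converges to k ≈ 8.24.
Then θ = 201/(8.24−1) ≈ 27.8.

k ≈ 8.24, θ ≈ 27.8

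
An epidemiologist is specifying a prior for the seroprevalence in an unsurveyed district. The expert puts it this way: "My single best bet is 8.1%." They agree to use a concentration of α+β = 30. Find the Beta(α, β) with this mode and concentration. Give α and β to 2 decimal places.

For α,β > 1 the Beta mode is (α−1)/(α+β−2). With α+β = 30, the mode is (α−1)/28.
Set (α−1)/28 = 0.081 → α = 1 + 0.081·28 = 3.27.
β = 30 − α = 26.73.

α = 3.27, β = 26.73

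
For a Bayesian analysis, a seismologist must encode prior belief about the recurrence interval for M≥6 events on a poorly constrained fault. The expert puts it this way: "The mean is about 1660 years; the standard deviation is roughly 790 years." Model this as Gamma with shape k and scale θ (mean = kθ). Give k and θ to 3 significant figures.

For Gamma(k, scale θ): mean = kθ, variance = kθ², so CV = 1/√k.
CV = SD/mean = 790/1660 = 0.4759, hence k = 1/CV² = 4.42.
Then θ = mean/k = 1660/4.42 = 376.

k ≈ 4.42, θ ≈ 376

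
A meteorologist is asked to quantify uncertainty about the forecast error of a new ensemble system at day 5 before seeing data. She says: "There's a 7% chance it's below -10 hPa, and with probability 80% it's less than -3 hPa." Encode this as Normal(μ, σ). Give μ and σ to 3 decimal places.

μ = -5.542, σ = 3.021

For Normal(μ,σ), the p-quantile is μ + z_p·σ. Here z_{0.07} = -1.476, z_{0.8} = 0.8416.
So -10 = μ − 1.476σ and -3 = μ + 0.8416σ.
Subtracting: σ = (-3 − -10)/(0.8416 − (-1.476)) = 3.021.
Then μ = -10 − (-1.476)·3.021 = -5.542.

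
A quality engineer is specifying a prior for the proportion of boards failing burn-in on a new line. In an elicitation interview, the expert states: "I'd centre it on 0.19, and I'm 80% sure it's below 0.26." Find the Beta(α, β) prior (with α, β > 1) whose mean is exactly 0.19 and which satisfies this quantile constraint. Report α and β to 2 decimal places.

α ≈ 3.76, β ≈ 16.02

With mean 0.19 fixed, write α = 0.19s, β = 0.81s where s = α+β.
Need P(θ < 0.26) = 0.8 under Beta(0.19s, 0.81s). Normal approximation: (q−m)/√(m(1−m)/s) ≈ z_{0.8} = 0.842, so s ≈ 0.19·0.81·(0.842)²/(0.26−0.19)² = 22.2.
At s = 22.2: P(θ<0.26) ≈ 0.811. Adjusting to match 0.8 gives s ≈ 19.77.
So α = 0.19·19.77 ≈ 3.76, β = 0.81·19.77 ≈ 16.02.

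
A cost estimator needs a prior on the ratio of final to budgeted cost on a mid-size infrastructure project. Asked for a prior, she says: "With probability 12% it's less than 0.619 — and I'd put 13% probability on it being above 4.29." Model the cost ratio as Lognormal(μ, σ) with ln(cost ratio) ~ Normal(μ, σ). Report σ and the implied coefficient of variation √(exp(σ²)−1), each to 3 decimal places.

If T ~ Lognormal(μ,σ) then ln T ~ Normal(μ,σ), so the p-quantile of ln T is μ + z_p·σ.
ln(0.619) = -0.4797 and ln(4.29) = 1.456; z_{0.12} = -1.175, z_{0.87} = 1.126.
σ = (1.456 − -0.4797)/(1.126 − (-1.175)) = 0.841.
μ = -0.4797 − (-1.175)·0.841 = 0.509.
CV = √(exp(σ²)−1) = √(exp(0.7076)−1) = 1.014.

σ ≈ 0.841, CV ≈ 1.014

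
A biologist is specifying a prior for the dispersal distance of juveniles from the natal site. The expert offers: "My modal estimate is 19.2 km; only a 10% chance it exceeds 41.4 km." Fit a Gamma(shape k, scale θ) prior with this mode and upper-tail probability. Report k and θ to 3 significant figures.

k ≈ 4.26, θ ≈ 5.9

Gamma(k,θ) with k>1 has mode (k−1)θ, so θ = 19.2/(k−1).
Need P(X < 41.4) = 0.9 with θ tied to k this way. Start at k = 2, θ = 19.2: P(X<41.4) ≈ 0.635.
Too low — raise k to concentrate. Iterating converges to k ≈ 4.26.
Then θ = 19.2/(4.26−1) ≈ 5.9.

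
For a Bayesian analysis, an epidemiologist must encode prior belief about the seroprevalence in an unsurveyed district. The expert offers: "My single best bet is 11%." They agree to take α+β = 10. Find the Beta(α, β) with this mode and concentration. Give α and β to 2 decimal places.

For α,β > 1 the Beta mode is (α−1)/(α+β−2). With α+β = 10, the mode is (α−1)/8.
Set (α−1)/8 = 0.11 → α = 1 + 0.11·8 = 1.88.
β = 10 − α = 8.12.

α = 1.88, β = 8.12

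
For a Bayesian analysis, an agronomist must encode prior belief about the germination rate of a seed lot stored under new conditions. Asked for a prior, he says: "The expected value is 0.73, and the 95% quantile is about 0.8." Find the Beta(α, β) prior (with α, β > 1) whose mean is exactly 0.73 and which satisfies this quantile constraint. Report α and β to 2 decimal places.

α ≈ 72.98, β ≈ 26.99

With mean 0.73 fixed, write α = 0.73s, β = 0.27s where s = α+β.
Need P(θ < 0.8) = 0.95 under Beta(0.73s, 0.27s). Normal approximation: (q−m)/√(m(1−m)/s) ≈ z_{0.95} = 1.64, so s ≈ 0.73·0.27·(1.64)²/(0.8−0.73)² = 108.8.
At s = 108.8: P(θ<0.8) ≈ 0.957. Adjusting to match 0.95 gives s ≈ 99.98.
So α = 0.73·99.98 ≈ 72.98, β = 0.27·99.98 ≈ 26.99.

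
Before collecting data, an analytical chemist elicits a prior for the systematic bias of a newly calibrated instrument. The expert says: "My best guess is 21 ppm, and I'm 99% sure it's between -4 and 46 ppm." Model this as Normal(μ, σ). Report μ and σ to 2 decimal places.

A symmetric 99% interval runs μ ± z·σ with z = 2.576.
Half-width = 25, so σ = 25/2.576 = 9.71.
μ is the stated best guess, 21.00.

μ = 21.00, σ = 9.71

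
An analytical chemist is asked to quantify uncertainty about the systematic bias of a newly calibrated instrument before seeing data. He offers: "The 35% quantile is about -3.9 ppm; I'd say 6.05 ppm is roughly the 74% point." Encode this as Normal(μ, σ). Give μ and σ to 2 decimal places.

For Normal(μ,σ), the p-quantile is μ + z_p·σ. Here z_{0.35} = -0.3853, z_{0.74} = 0.6433.
So -3.9 = μ − 0.3853σ and 6.05 = μ + 0.6433σ.
Subtracting: σ = (6.05 − -3.9)/(0.6433 − (-0.3853)) = 9.67.
Then μ = -3.9 − (-0.3853)·9.67 = -0.17.

μ = -0.17, σ = 9.67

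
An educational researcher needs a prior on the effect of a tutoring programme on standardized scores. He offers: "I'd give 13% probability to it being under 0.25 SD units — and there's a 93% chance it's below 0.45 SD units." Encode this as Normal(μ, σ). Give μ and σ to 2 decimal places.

μ = 0.34, σ = 0.08

The p-quantile of Normal(μ,σ) is μ + z_p·σ, with z_{0.13} = -1.126 and z_{0.93} = 1.476.
Eliminate σ: μ = (z₂·x₁ − z₁·x₂)/(z₂ − z₁) = (1.476·0.25 − (-1.126)·0.45)/2.602 = 0.34.
Then σ = (x₂ − x₁)/(z₂ − z₁) = (0.45 − 0.25)/2.602 = 0.08.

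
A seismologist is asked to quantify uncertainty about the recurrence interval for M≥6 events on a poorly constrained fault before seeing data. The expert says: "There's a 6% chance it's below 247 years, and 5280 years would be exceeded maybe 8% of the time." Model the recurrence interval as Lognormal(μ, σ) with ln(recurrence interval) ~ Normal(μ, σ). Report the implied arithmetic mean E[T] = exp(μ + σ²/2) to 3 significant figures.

If T ~ Lognormal(μ,σ) then ln T ~ Normal(μ,σ), so the p-quantile of ln T is μ + z_p·σ.
ln(247) = 5.509 and ln(5280) = 8.572; z_{0.06} = -1.555, z_{0.92} = 1.405.
σ = (8.572 − 5.509)/(1.405 − (-1.555)) = 1.035.
μ = 5.509 − (-1.555)·1.035 = 7.118.
E[T] = exp(μ + σ²/2) = exp(7.118 + 0.5352) = 2110 years.

E[T] ≈ 2110 years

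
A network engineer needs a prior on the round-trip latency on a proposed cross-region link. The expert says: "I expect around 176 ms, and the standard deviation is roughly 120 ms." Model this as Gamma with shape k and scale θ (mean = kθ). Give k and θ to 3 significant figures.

For Gamma(k, scale θ): mean = kθ, variance = kθ², so CV = 1/√k.
CV = SD/mean = 120/176 = 0.6818, hence k = 1/CV² = 2.15.
Then θ = mean/k = 176/2.15 = 81.8.

k ≈ 2.15, θ ≈ 81.8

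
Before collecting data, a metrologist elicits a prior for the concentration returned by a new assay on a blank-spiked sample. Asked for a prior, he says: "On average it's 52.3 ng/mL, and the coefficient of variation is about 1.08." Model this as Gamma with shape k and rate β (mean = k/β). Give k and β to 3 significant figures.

k ≈ 0.857, β ≈ 0.0164

For Gamma(k, rate β): mean = k/β, variance = k/β², so CV = 1/√k.
CV = 1.08, hence k = 1/CV² = 0.857.
Then β = k/mean = 0.857/52.3 = 0.0164.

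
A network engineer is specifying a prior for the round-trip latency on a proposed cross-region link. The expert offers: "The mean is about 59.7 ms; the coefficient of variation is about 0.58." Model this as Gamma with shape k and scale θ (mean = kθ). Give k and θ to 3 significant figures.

k ≈ 2.97, θ ≈ 20.1

For Gamma(k, scale θ): mean = kθ, variance = kθ², so CV = 1/√k.
CV = 0.58, hence k = 1/CV² = 2.97.
Then θ = mean/k = 59.7/2.97 = 20.1.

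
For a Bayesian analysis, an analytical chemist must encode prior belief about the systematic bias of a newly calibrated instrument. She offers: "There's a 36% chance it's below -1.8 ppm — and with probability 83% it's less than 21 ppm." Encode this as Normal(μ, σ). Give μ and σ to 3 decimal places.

μ = 4.426, σ = 17.370

The p-quantile of Normal(μ,σ) is μ + z_p·σ, with z_{0.36} = -0.3585 and z_{0.83} = 0.9542.
Eliminate σ: μ = (z₂·x₁ − z₁·x₂)/(z₂ − z₁) = (0.9542·-1.8 − (-0.3585)·21)/1.313 = 4.426.
Then σ = (x₂ − x₁)/(z₂ − z₁) = (21 − -1.8)/1.313 = 17.370.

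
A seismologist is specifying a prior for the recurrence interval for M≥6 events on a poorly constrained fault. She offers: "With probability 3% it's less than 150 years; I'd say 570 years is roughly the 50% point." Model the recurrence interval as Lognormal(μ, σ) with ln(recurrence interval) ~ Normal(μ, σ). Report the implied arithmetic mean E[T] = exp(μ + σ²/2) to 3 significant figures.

If T ~ Lognormal(μ,σ) then ln T ~ Normal(μ,σ), so the p-quantile of ln T is μ + z_p·σ.
ln(150) = 5.011 and ln(570) = 6.346; z_{0.03} = -1.881, z_{0.5} = 0.
σ = (6.346 − 5.011)/(0 − (-1.881)) = 0.710.
μ = 5.011 − (-1.881)·0.710 = 6.346.
E[T] = exp(μ + σ²/2) = exp(6.346 + 0.2519) = 733 years.

E[T] ≈ 733 years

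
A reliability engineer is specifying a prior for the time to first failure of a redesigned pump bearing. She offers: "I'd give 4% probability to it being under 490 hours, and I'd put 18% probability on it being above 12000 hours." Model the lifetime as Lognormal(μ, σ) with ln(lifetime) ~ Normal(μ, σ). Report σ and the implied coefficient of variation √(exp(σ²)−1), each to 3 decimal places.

If T ~ Lognormal(μ,σ) then ln T ~ Normal(μ,σ), so the p-quantile of ln T is μ + z_p·σ.
ln(490) = 6.194 and ln(12000) = 9.393; z_{0.04} = -1.751, z_{0.82} = 0.9154.
σ = (9.393 − 6.194)/(0.9154 − (-1.751)) = 1.200.
μ = 6.194 − (-1.751)·1.200 = 8.295.
CV = √(exp(σ²)−1) = √(exp(1.4391)−1) = 1.794.

σ ≈ 1.200, CV ≈ 1.794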